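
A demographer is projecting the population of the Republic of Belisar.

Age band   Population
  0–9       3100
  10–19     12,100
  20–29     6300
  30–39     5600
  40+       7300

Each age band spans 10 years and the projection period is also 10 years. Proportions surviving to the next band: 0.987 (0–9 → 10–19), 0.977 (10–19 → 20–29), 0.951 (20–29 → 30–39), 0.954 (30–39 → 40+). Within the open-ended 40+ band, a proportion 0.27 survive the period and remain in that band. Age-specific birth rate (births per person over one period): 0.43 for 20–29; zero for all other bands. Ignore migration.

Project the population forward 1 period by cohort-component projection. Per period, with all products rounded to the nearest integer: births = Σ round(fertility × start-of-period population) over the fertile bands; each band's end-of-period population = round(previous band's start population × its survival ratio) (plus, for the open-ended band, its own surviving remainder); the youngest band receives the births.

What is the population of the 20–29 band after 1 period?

[period 1]
Births: 6300 × 0.43 = 2709
10–19: 3100 × 0.987 = 3060
20–29: 12100 × 0.977 = 11822
30–39: 6300 × 0.951 = 5991
40+: 5600 × 0.954 + 7300 × 0.27 = 5342 + 1971 = 7313
→ [2709, 3060, 11822, 5991, 7313]

11822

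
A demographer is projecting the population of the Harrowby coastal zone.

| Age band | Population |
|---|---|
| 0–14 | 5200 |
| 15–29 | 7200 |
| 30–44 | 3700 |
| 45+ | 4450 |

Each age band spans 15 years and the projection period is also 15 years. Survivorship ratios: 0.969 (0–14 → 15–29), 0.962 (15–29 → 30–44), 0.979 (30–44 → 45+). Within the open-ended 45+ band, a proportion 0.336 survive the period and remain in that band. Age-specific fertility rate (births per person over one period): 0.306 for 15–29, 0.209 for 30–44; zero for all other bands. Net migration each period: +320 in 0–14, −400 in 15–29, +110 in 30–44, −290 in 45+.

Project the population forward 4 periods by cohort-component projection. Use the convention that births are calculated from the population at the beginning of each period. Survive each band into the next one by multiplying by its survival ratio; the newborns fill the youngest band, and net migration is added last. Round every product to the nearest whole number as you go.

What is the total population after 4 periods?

Numbering the groups 1..4 from youngest to oldest:
Period 1:
Births: 7200 × 0.306 = 2203 ; 3700 × 0.209 = 773 → 2976
Group 2: 5200 × 0.969 = 5039
Group 3: 7200 × 0.962 = 6926
Group 4: 3700 × 0.979 + 4450 × 0.336 = 3622 + 1495 = 5117
Net migration: Group 1 + 320 → 3296; Group 2 − 400 → 4639; Group 3 + 110 → 7036; Group 4 − 290 → 4827
Giving 3296 / 4639 / 7036 / 4827.
Period 2:
Births: 4639 × 0.306 = 1420 ; 7036 × 0.209 = 1471 → 2891
Group 2: 3296 × 0.969 = 3194
Group 3: 4639 × 0.962 = 4463
Group 4: 7036 × 0.979 + 4827 × 0.336 = 6888 + 1622 = 8510
Net migration: Group 1 + 320 → 3211; Group 2 − 400 → 2794; Group 3 + 110 → 4573; Group 4 − 290 → 8220
Giving 3211 / 2794 / 4573 / 8220.
Period 3:
Births: 2794 × 0.306 = 855 ; 4573 × 0.209 = 956 → 1811
Group 2: 3211 × 0.969 = 3111
Group 3: 2794 × 0.962 = 2688
Group 4: 4573 × 0.979 + 8220 × 0.336 = 4477 + 2762 = 7239
Net migration: Group 1 + 320 → 2131; Group 2 − 400 → 2711; Group 3 + 110 → 2798; Group 4 − 290 → 6949
Giving 2131 / 2711 / 2798 / 6949.
Period 4:
Births: 2711 × 0.306 = 830 ; 2798 × 0.209 = 585 → 1415
Group 2: 2131 × 0.969 = 2065
Group 3: 2711 × 0.962 = 2608
Group 4: 2798 × 0.979 + 6949 × 0.336 = 2739 + 2335 = 5074
Net migration: Group 1 + 320 → 1735; Group 2 − 400 → 1665; Group 3 + 110 → 2718; Group 4 − 290 → 4784
Giving 1735 / 1665 / 2718 / 4784.
Total after period 4: 1735 + 1665 + 2718 + 4784 = 10902

10902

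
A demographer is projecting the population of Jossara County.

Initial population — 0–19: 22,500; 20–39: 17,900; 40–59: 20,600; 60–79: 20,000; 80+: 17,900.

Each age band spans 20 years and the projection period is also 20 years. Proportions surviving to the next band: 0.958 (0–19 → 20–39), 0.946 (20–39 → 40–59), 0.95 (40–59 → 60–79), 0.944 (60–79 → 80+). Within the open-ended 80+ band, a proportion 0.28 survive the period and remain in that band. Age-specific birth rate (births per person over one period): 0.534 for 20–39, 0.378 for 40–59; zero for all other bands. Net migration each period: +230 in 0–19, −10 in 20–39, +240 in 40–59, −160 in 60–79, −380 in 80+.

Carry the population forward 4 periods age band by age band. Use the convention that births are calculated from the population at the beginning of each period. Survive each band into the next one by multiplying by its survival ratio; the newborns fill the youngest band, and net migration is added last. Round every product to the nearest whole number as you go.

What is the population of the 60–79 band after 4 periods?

15191

(Bands numbered youngest = 1 to oldest = 5.)
— Period 1 —
Births: 17900 × 0.534 = 9559 ; 20600 × 0.378 = 7787 → 17346
Band 2: 22500 × 0.958 = 21555
Band 3: 17900 × 0.946 = 16933
Band 4: 20600 × 0.95 = 19570
Band 5: 20000 × 0.944 + 17900 × 0.28 = 18880 + 5012 = 23892
Net migration: Band 1 + 230 → 17576; Band 2 − 10 → 21545; Band 3 + 240 → 17173; Band 4 − 160 → 19410; Band 5 − 380 → 23512
Giving 17576 / 21545 / 17173 / 19410 / 23512.
— Period 2 —
Births: 21545 × 0.534 = 11505 ; 17173 × 0.378 = 6491 → 17996
Band 2: 17576 × 0.958 = 16838
Band 3: 21545 × 0.946 = 20382
Band 4: 17173 × 0.95 = 16314
Band 5: 19410 × 0.944 + 23512 × 0.28 = 18323 + 6583 = 24906
Net migration: Band 1 + 230 → 18226; Band 2 − 10 → 16828; Band 3 + 240 → 20622; Band 4 − 160 → 16154; Band 5 − 380 → 24526
Giving 18226 / 16828 / 20622 / 16154 / 24526.
— Period 3 —
Births: 16828 × 0.534 = 8986 ; 20622 × 0.378 = 7795 → 16781
Band 2: 18226 × 0.958 = 17461
Band 3: 16828 × 0.946 = 15919
Band 4: 20622 × 0.95 = 19591
Band 5: 16154 × 0.944 + 24526 × 0.28 = 15249 + 6867 = 22116
Net migration: Band 1 + 230 → 17011; Band 2 − 10 → 17451; Band 3 + 240 → 16159; Band 4 − 160 → 19431; Band 5 − 380 → 21736
Giving 17011 / 17451 / 16159 / 19431 / 21736.
— Period 4 —
Births: 17451 × 0.534 = 9319 ; 16159 × 0.378 = 6108 → 15427
Band 2: 17011 × 0.958 = 16297
Band 3: 17451 × 0.946 = 16509
Band 4: 16159 × 0.95 = 15351
Band 5: 19431 × 0.944 + 21736 × 0.28 = 18343 + 6086 = 24429
Net migration: Band 1 + 230 → 15657; Band 2 − 10 → 16287; Band 3 + 240 → 16749; Band 4 − 160 → 15191; Band 5 − 380 → 24049
Giving 15657 / 16287 / 16749 / 15191 / 24049.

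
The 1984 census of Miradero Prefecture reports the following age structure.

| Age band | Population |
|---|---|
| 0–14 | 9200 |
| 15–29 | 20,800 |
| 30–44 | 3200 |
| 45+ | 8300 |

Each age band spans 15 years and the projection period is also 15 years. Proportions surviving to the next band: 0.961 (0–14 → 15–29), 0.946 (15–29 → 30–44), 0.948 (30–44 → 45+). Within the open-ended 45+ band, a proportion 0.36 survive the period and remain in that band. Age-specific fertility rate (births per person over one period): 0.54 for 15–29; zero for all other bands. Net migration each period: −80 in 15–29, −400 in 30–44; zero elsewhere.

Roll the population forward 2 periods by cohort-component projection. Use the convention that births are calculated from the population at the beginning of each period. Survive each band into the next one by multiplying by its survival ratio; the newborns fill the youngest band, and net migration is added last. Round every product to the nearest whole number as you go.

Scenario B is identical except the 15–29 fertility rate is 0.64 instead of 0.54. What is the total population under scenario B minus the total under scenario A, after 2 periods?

Numbering the groups 1..4 from youngest to oldest:
Period 1.
Births: 20800 × 0.54 = 11232
Group 2: 9200 × 0.961 = 8841
Group 3: 20800 × 0.946 = 19677
Group 4: 3200 × 0.948 + 8300 × 0.36 = 3034 + 2988 = 6022
Net migration: Group 2 − 80 → 8761; Group 3 − 400 → 19277
Population now: 0–14=11232, 15–29=8761, 30–44=19277, 45+=6022
Period 2.
Births: 8761 × 0.54 = 4731
Group 2: 11232 × 0.961 = 10794
Group 3: 8761 × 0.946 = 8288
Group 4: 19277 × 0.948 + 6022 × 0.36 = 18275 + 2168 = 20443
Net migration: Group 2 − 80 → 10714; Group 3 − 400 → 7888
Population now: 0–14=4731, 15–29=10714, 30–44=7888, 45+=20443
Scenario A total after 2 periods: 43776
Scenario B projection —
Period 1.
Births: 20800 × 0.64 = 13312
Group 2: 9200 × 0.961 = 8841
Group 3: 20800 × 0.946 = 19677
Group 4: 3200 × 0.948 + 8300 × 0.36 = 3034 + 2988 = 6022
Net migration: Group 2 − 80 → 8761; Group 3 − 400 → 19277
Population now: 0–14=13312, 15–29=8761, 30–44=19277, 45+=6022
Period 2.
Births: 8761 × 0.64 = 5607
Group 2: 13312 × 0.961 = 12793
Group 3: 8761 × 0.946 = 8288
Group 4: 19277 × 0.948 + 6022 × 0.36 = 18275 + 2168 = 20443
Net migration: Group 2 − 80 → 12713; Group 3 − 400 → 7888
Population now: 0–14=5607, 15–29=12713, 30–44=7888, 45+=20443
Scenario B total after 2 periods: 46651
Difference B − A = 46651 − 43776 = 2875

2875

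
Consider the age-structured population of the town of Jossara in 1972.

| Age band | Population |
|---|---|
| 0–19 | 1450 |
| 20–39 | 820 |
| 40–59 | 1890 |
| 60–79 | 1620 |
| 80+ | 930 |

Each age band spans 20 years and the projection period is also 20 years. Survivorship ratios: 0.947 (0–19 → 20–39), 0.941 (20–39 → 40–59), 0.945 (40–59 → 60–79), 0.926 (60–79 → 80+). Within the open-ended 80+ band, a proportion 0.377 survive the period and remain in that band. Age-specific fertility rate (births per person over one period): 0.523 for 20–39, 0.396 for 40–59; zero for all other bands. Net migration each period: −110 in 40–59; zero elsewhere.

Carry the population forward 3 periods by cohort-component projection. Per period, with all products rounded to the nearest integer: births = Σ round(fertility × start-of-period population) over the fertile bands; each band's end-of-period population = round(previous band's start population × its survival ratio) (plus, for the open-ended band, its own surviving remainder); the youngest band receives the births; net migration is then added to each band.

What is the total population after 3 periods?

5502

(Groups numbered youngest = 1 to oldest = 5.)
Period 1.
Births: 820 × 0.523 = 429, 1890 × 0.396 = 748 ⇒ total 1177
Group 2: 1450 × 0.947 = 1373
Group 3: 820 × 0.941 = 772
Group 4: 1890 × 0.945 = 1786
Group 5: 1620 × 0.926 + 930 × 0.377 = 1500 + 351 = 1851
Net migration: Group 3 − 110 → 662
Population now: 0–19=1177, 20–39=1373, 40–59=662, 60–79=1786, 80+=1851
Period 2.
Births: 1373 × 0.523 = 718, 662 × 0.396 = 262 ⇒ total 980
Group 2: 1177 × 0.947 = 1115
Group 3: 1373 × 0.941 = 1292
Group 4: 662 × 0.945 = 626
Group 5: 1786 × 0.926 + 1851 × 0.377 = 1654 + 698 = 2352
Net migration: Group 3 − 110 → 1182
Population now: 0–19=980, 20–39=1115, 40–59=1182, 60–79=626, 80+=2352
Period 3.
Births: 1115 × 0.523 = 583, 1182 × 0.396 = 468 ⇒ total 1051
Group 2: 980 × 0.947 = 928
Group 3: 1115 × 0.941 = 1049
Group 4: 1182 × 0.945 = 1117
Group 5: 626 × 0.926 + 2352 × 0.377 = 580 + 887 = 1467
Net migration: Group 3 − 110 → 939
Population now: 0–19=1051, 20–39=928, 40–59=939, 60–79=1117, 80+=1467
Total after period 3: 1051 + 928 + 939 + 1117 + 1467 = 5502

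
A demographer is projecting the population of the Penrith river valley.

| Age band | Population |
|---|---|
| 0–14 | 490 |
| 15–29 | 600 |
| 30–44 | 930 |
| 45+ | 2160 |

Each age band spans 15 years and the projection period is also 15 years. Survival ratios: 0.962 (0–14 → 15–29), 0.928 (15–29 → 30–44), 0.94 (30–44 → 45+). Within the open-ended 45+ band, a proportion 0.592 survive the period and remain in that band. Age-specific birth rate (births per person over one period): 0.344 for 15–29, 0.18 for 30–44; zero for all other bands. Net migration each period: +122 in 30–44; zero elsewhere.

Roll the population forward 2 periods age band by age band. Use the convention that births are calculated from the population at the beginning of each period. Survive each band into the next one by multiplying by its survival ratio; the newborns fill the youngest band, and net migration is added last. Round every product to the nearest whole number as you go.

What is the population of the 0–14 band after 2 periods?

284

Period 1.
Births: 600 × 0.344 = 206 ; 930 × 0.18 = 167 ⇒ total 373
15–29: 490 × 0.962 = 471
30–44: 600 × 0.928 = 557
45+: 930 × 0.94 + 2160 × 0.592 = 874 + 1279 = 2153
Net migration: 30–44 + 122 → 679
→ [373, 471, 679, 2153]
Period 2.
Births: 471 × 0.344 = 162 ; 679 × 0.18 = 122 ⇒ total 284
15–29: 373 × 0.962 = 359
30–44: 471 × 0.928 = 437
45+: 679 × 0.94 + 2153 × 0.592 = 638 + 1275 = 1913
Net migration: 30–44 + 122 → 559
→ [284, 359, 559, 1913]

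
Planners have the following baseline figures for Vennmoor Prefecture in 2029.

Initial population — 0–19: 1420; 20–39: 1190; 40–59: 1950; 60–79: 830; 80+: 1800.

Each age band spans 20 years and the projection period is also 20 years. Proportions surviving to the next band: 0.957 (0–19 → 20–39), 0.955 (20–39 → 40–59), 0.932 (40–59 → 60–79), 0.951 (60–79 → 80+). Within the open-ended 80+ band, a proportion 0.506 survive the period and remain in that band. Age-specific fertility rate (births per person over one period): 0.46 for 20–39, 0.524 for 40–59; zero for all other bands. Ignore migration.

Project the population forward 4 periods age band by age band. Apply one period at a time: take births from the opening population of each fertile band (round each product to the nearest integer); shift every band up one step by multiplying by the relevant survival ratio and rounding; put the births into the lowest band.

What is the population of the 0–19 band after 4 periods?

1288

Call the bands 1 to 5, youngest first.
After projecting period 1:
Births: 1190 * 0.46 = 547, 1950 * 0.524 = 1022 ⇒ total 1569
Band 2: 1420 * 0.957 = 1359
Band 3: 1190 * 0.955 = 1136
Band 4: 1950 * 0.932 = 1817
Band 5: 830 * 0.951 + 1800 * 0.506 = 789 + 911 = 1700
Giving 1569 / 1359 / 1136 / 1817 / 1700.
After projecting period 2:
Births: 1359 * 0.46 = 625, 1136 * 0.524 = 595 ⇒ total 1220
Band 2: 1569 * 0.957 = 1502
Band 3: 1359 * 0.955 = 1298
Band 4: 1136 * 0.932 = 1059
Band 5: 1817 * 0.951 + 1700 * 0.506 = 1728 + 860 = 2588
Giving 1220 / 1502 / 1298 / 1059 / 2588.
After projecting period 3:
Births: 1502 * 0.46 = 691, 1298 * 0.524 = 680 ⇒ total 1371
Band 2: 1220 * 0.957 = 1168
Band 3: 1502 * 0.955 = 1434
Band 4: 1298 * 0.932 = 1210
Band 5: 1059 * 0.951 + 2588 * 0.506 = 1007 + 1310 = 2317
Giving 1371 / 1168 / 1434 / 1210 / 2317.
After projecting period 4:
Births: 1168 * 0.46 = 537, 1434 * 0.524 = 751 ⇒ total 1288
Band 2: 1371 * 0.957 = 1312
Band 3: 1168 * 0.955 = 1115
Band 4: 1434 * 0.932 = 1336
Band 5: 1210 * 0.951 + 2317 * 0.506 = 1151 + 1172 = 2323
Giving 1288 / 1312 / 1115 / 1336 / 2323.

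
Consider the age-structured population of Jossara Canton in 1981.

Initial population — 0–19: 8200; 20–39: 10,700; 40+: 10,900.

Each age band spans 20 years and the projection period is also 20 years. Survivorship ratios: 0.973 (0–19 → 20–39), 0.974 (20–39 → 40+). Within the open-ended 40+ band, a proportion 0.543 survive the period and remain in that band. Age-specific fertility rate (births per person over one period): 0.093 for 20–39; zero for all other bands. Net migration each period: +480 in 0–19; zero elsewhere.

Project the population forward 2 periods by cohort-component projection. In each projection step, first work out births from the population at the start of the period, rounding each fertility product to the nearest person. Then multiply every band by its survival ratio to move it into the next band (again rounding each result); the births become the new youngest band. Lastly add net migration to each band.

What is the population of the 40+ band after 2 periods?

Numbering the bands 1..3 from youngest to oldest:
After projecting period 1:
Births: 10700 * 0.093 = 995
Band 2: 8200 * 0.973 = 7979
Band 3: 10700 * 0.974 + 10900 * 0.543 = 10422 + 5919 = 16341
Net migration: Band 1 + 480 → 1475
Giving 1475 / 7979 / 16341.
After projecting period 2:
Births: 7979 * 0.093 = 742
Band 2: 1475 * 0.973 = 1435
Band 3: 7979 * 0.974 + 16341 * 0.543 = 7772 + 8873 = 16645
Net migration: Band 1 + 480 → 1222
Giving 1222 / 1435 / 16645.

16645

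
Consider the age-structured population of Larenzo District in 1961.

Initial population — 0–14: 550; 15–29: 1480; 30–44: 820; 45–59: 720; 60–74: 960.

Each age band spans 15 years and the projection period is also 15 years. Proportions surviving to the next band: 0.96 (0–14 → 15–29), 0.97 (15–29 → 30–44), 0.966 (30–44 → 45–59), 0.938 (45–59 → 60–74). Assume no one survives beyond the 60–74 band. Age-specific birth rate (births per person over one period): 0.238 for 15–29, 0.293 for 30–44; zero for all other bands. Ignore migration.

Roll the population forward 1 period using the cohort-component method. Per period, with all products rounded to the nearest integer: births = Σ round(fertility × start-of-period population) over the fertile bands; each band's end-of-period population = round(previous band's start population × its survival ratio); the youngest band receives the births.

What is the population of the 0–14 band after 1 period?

— Period 1 —
Births: 1480 × 0.238 = 352  |  820 × 0.293 = 240 → total 592
15–29: 550 × 0.96 = 528
30–44: 1480 × 0.97 = 1436
45–59: 820 × 0.966 = 792
60–74: 720 × 0.938 = 675
→ [592, 528, 1436, 792, 675]

592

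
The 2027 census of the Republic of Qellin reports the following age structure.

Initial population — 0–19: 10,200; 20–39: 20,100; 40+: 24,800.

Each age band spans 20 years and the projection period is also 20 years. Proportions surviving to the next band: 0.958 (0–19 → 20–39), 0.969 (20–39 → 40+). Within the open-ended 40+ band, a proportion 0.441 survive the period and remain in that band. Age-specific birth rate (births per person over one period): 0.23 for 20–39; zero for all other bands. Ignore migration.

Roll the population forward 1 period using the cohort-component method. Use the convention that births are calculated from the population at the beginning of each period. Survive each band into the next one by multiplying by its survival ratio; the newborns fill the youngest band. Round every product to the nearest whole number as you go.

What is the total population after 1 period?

44809

Period 1.
Births: 20100 × 0.23 = 4623
20–39: 10200 × 0.958 = 9772
40+: 20100 × 0.969 + 24800 × 0.441 = 19477 + 10937 = 30414
Population now: 0–19=4623, 20–39=9772, 40+=30414
Total after period 1: 4623 + 9772 + 30414 = 44809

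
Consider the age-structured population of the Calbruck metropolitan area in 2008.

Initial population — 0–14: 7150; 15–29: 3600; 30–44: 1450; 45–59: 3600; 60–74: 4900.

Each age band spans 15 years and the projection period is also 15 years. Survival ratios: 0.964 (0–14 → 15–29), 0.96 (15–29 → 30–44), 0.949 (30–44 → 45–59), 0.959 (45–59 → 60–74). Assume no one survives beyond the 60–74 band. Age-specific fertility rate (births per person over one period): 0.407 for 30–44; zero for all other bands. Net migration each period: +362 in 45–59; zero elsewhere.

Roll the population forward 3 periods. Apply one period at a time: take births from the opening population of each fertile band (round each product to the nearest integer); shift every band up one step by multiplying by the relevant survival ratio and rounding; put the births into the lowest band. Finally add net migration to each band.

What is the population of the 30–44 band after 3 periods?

Let group 1 be 0–14 through group 5 = 60–74.
After projecting period 1:
Births: 1450 × 0.407 = 590
Group 2: 7150 × 0.964 = 6893
Group 3: 3600 × 0.96 = 3456
Group 4: 1450 × 0.949 = 1376
Group 5: 3600 × 0.959 = 3452
Net migration: Group 4 + 362 → 1738
→ [590, 6893, 3456, 1738, 3452]
After projecting period 2:
Births: 3456 × 0.407 = 1407
Group 2: 590 × 0.964 = 569
Group 3: 6893 × 0.96 = 6617
Group 4: 3456 × 0.949 = 3280
Group 5: 1738 × 0.959 = 1667
Net migration: Group 4 + 362 → 3642
→ [1407, 569, 6617, 3642, 1667]
After projecting period 3:
Births: 6617 × 0.407 = 2693
Group 2: 1407 × 0.964 = 1356
Group 3: 569 × 0.96 = 546
Group 4: 6617 × 0.949 = 6280
Group 5: 3642 × 0.959 = 3493
Net migration: Group 4 + 362 → 6642
→ [2693, 1356, 546, 6642, 3493]

546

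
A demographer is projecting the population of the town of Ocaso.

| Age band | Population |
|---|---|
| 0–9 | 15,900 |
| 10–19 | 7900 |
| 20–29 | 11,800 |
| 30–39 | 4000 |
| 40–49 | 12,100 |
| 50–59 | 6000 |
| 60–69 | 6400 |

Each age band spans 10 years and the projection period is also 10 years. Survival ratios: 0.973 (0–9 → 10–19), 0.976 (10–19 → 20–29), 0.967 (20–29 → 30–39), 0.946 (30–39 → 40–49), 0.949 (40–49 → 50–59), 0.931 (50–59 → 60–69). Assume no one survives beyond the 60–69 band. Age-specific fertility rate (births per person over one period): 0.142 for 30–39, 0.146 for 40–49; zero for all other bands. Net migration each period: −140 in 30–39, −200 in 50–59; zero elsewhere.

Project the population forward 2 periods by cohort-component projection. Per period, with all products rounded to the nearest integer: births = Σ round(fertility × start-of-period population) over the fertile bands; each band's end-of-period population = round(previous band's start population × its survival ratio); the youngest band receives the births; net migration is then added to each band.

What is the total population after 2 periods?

Period 1.
Births: 4000 × 0.142 = 568  |  12100 × 0.146 = 1767 → total 2335
10–19: 15900 × 0.973 = 15471
20–29: 7900 × 0.976 = 7710
30–39: 11800 × 0.967 = 11411
40–49: 4000 × 0.946 = 3784
50–59: 12100 × 0.949 = 11483
60–69: 6000 × 0.931 = 5586
Net migration: 30–39 − 140 → 11271; 50–59 − 200 → 11283
Population now: 0–9=2335, 10–19=15471, 20–29=7710, 30–39=11271, 40–49=3784, 50–59=11283, 60–69=5586
Period 2.
Births: 11271 × 0.142 = 1600  |  3784 × 0.146 = 552 → total 2152
10–19: 2335 × 0.973 = 2272
20–29: 15471 × 0.976 = 15100
30–39: 7710 × 0.967 = 7456
40–49: 11271 × 0.946 = 10662
50–59: 3784 × 0.949 = 3591
60–69: 11283 × 0.931 = 10504
Net migration: 30–39 − 140 → 7316; 50–59 − 200 → 3391
Population now: 0–9=2152, 10–19=2272, 20–29=15100, 30–39=7316, 40–49=10662, 50–59=3391, 60–69=10504
Total after period 2: 2152 + 2272 + 15100 + 7316 + 10662 + 3391 + 10504 = 51397

51397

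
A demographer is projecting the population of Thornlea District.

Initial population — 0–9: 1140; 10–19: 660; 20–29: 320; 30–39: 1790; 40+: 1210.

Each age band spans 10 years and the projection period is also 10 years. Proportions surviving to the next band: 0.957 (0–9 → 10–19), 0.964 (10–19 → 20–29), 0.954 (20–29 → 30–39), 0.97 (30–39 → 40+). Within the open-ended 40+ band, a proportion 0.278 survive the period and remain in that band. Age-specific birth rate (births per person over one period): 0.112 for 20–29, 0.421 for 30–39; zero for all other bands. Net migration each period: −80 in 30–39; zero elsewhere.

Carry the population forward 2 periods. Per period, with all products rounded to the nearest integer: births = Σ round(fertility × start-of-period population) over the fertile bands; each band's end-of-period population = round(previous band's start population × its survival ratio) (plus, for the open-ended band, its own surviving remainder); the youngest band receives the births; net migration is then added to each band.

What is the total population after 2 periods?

After projecting period 1:
Births: 320 × 0.112 = 36, 1790 × 0.421 = 754 → total 790
10–19: 1140 × 0.957 = 1091
20–29: 660 × 0.964 = 636
30–39: 320 × 0.954 = 305
40+: 1790 × 0.97 + 1210 × 0.278 = 1736 + 336 = 2072
Net migration: 30–39 − 80 → 225
End of period: [790, 1091, 636, 225, 2072]
After projecting period 2:
Births: 636 × 0.112 = 71, 225 × 0.421 = 95 → total 166
10–19: 790 × 0.957 = 756
20–29: 1091 × 0.964 = 1052
30–39: 636 × 0.954 = 607
40+: 225 × 0.97 + 2072 × 0.278 = 218 + 576 = 794
Net migration: 30–39 − 80 → 527
End of period: [166, 756, 1052, 527, 794]
Total after period 2: 166 + 756 + 1052 + 527 + 794 = 3295

3295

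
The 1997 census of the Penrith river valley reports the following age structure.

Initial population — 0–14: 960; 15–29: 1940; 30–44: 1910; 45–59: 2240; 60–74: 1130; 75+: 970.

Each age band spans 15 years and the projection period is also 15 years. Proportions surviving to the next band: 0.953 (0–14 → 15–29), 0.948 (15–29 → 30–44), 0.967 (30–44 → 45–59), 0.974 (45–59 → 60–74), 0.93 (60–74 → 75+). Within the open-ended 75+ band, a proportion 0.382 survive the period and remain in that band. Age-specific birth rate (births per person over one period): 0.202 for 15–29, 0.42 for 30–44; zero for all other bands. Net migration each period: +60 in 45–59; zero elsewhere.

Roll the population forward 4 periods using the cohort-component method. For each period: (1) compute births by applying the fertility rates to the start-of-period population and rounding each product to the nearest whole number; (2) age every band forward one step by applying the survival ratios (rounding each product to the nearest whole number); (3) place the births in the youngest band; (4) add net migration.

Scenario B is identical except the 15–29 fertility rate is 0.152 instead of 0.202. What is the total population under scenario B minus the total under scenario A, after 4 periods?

-284

— Period 1 —
Births: 1940 × 0.202 = 392  |  1910 × 0.42 = 802 ⇒ total 1194
15–29: 960 × 0.953 = 915
30–44: 1940 × 0.948 = 1839
45–59: 1910 × 0.967 = 1847
60–74: 2240 × 0.974 = 2182
75+: 1130 × 0.93 + 970 × 0.382 = 1051 + 371 = 1422
Net migration: 45–59 + 60 → 1907
Population now: 0–14=1194, 15–29=915, 30–44=1839, 45–59=1907, 60–74=2182, 75+=1422
— Period 2 —
Births: 915 × 0.202 = 185  |  1839 × 0.42 = 772 ⇒ total 957
15–29: 1194 × 0.953 = 1138
30–44: 915 × 0.948 = 867
45–59: 1839 × 0.967 = 1778
60–74: 1907 × 0.974 = 1857
75+: 2182 × 0.93 + 1422 × 0.382 = 2029 + 543 = 2572
Net migration: 45–59 + 60 → 1838
Population now: 0–14=957, 15–29=1138, 30–44=867, 45–59=1838, 60–74=1857, 75+=2572
— Period 3 —
Births: 1138 × 0.202 = 230  |  867 × 0.42 = 364 ⇒ total 594
15–29: 957 × 0.953 = 912
30–44: 1138 × 0.948 = 1079
45–59: 867 × 0.967 = 838
60–74: 1838 × 0.974 = 1790
75+: 1857 × 0.93 + 2572 × 0.382 = 1727 + 983 = 2710
Net migration: 45–59 + 60 → 898
Population now: 0–14=594, 15–29=912, 30–44=1079, 45–59=898, 60–74=1790, 75+=2710
— Period 4 —
Births: 912 × 0.202 = 184  |  1079 × 0.42 = 453 ⇒ total 637
15–29: 594 × 0.953 = 566
30–44: 912 × 0.948 = 865
45–59: 1079 × 0.967 = 1043
60–74: 898 × 0.974 = 875
75+: 1790 × 0.93 + 2710 × 0.382 = 1665 + 1035 = 2700
Net migration: 45–59 + 60 → 1103
Population now: 0–14=637, 15–29=566, 30–44=865, 45–59=1103, 60–74=875, 75+=2700
Scenario A total after 4 periods: 6746
Scenario B projection —
— Period 1 —
Births: 1940 × 0.152 = 295  |  1910 × 0.42 = 802 ⇒ total 1097
15–29: 960 × 0.953 = 915
30–44: 1940 × 0.948 = 1839
45–59: 1910 × 0.967 = 1847
60–74: 2240 × 0.974 = 2182
75+: 1130 × 0.93 + 970 × 0.382 = 1051 + 371 = 1422
Net migration: 45–59 + 60 → 1907
Population now: 0–14=1097, 15–29=915, 30–44=1839, 45–59=1907, 60–74=2182, 75+=1422
— Period 2 —
Births: 915 × 0.152 = 139  |  1839 × 0.42 = 772 ⇒ total 911
15–29: 1097 × 0.953 = 1045
30–44: 915 × 0.948 = 867
45–59: 1839 × 0.967 = 1778
60–74: 1907 × 0.974 = 1857
75+: 2182 × 0.93 + 1422 × 0.382 = 2029 + 543 = 2572
Net migration: 45–59 + 60 → 1838
Population now: 0–14=911, 15–29=1045, 30–44=867, 45–59=1838, 60–74=1857, 75+=2572
— Period 3 —
Births: 1045 × 0.152 = 159  |  867 × 0.42 = 364 ⇒ total 523
15–29: 911 × 0.953 = 868
30–44: 1045 × 0.948 = 991
45–59: 867 × 0.967 = 838
60–74: 1838 × 0.974 = 1790
75+: 1857 × 0.93 + 2572 × 0.382 = 1727 + 983 = 2710
Net migration: 45–59 + 60 → 898
Population now: 0–14=523, 15–29=868, 30–44=991, 45–59=898, 60–74=1790, 75+=2710
— Period 4 —
Births: 868 × 0.152 = 132  |  991 × 0.42 = 416 ⇒ total 548
15–29: 523 × 0.953 = 498
30–44: 868 × 0.948 = 823
45–59: 991 × 0.967 = 958
60–74: 898 × 0.974 = 875
75+: 1790 × 0.93 + 2710 × 0.382 = 1665 + 1035 = 2700
Net migration: 45–59 + 60 → 1018
Population now: 0–14=548, 15–29=498, 30–44=823, 45–59=1018, 60–74=875, 75+=2700
Scenario B total after 4 periods: 6462
Difference B − A = 6462 − 6746 = -284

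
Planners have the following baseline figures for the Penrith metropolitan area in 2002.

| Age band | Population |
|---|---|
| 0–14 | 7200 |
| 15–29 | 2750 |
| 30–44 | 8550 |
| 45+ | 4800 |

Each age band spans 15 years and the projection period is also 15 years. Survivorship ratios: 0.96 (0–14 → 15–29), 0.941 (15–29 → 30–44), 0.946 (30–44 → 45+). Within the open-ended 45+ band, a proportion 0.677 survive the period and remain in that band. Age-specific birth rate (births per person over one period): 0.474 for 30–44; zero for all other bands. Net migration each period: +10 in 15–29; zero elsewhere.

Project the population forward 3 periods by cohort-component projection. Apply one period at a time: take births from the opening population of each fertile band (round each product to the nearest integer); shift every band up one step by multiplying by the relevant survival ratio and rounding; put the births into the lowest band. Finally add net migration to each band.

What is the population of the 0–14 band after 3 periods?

[period 1]
Births: 8550 × 0.474 = 4053
15–29: 7200 × 0.96 = 6912
30–44: 2750 × 0.941 = 2588
45+: 8550 × 0.946 + 4800 × 0.677 = 8088 + 3250 = 11338
Net migration: 15–29 + 10 → 6922
Population now: 0–14=4053, 15–29=6922, 30–44=2588, 45+=11338
[period 2]
Births: 2588 × 0.474 = 1227
15–29: 4053 × 0.96 = 3891
30–44: 6922 × 0.941 = 6514
45+: 2588 × 0.946 + 11338 × 0.677 = 2448 + 7676 = 10124
Net migration: 15–29 + 10 → 3901
Population now: 0–14=1227, 15–29=3901, 30–44=6514, 45+=10124
[period 3]
Births: 6514 × 0.474 = 3088
15–29: 1227 × 0.96 = 1178
30–44: 3901 × 0.941 = 3671
45+: 6514 × 0.946 + 10124 × 0.677 = 6162 + 6854 = 13016
Net migration: 15–29 + 10 → 1188
Population now: 0–14=3088, 15–29=1188, 30–44=3671, 45+=13016

3088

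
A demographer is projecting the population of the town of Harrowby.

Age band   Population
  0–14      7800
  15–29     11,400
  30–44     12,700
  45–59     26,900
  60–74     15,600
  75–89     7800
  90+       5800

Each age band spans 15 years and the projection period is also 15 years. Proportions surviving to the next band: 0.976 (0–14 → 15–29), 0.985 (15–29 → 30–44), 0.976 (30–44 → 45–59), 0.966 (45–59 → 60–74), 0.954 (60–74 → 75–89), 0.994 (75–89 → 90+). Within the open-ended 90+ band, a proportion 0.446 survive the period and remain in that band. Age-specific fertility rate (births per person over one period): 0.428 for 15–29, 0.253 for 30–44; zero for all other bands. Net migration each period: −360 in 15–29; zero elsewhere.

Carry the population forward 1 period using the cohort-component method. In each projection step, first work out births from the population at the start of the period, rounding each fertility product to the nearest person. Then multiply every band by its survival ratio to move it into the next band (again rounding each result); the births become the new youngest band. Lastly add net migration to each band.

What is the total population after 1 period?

[period 1]
Births: 11400 * 0.428 = 4879  |  12700 * 0.253 = 3213 — total 8092
15–29: 7800 * 0.976 = 7613
30–44: 11400 * 0.985 = 11229
45–59: 12700 * 0.976 = 12395
60–74: 26900 * 0.966 = 25985
75–89: 15600 * 0.954 = 14882
90+: 7800 * 0.994 + 5800 * 0.446 = 7753 + 2587 = 10340
Net migration: 15–29 − 360 → 7253
→ [8092, 7253, 11229, 12395, 25985, 14882, 10340]
Total after period 1: 8092 + 7253 + 11229 + 12395 + 25985 + 14882 + 10340 = 90176

90176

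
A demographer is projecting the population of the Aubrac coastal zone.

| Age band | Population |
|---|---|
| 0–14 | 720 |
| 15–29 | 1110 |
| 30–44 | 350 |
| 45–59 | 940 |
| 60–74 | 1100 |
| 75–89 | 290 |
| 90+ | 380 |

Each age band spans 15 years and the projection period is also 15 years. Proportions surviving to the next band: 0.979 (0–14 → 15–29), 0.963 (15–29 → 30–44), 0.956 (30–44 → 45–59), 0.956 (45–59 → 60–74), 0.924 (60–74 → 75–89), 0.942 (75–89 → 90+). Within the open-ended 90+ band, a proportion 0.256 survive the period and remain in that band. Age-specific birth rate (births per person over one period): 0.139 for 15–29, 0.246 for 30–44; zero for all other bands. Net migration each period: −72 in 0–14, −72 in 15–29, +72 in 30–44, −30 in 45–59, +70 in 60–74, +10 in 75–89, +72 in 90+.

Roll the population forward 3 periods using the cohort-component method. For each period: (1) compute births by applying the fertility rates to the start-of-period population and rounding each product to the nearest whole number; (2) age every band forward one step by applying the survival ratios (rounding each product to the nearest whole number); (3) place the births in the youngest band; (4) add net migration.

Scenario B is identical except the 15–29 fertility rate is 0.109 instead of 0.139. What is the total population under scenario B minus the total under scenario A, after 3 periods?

-56

After projecting period 1:
Births: 1110 × 0.139 = 154 ; 350 × 0.246 = 86 → total 240
15–29: 720 × 0.979 = 705
30–44: 1110 × 0.963 = 1069
45–59: 350 × 0.956 = 335
60–74: 940 × 0.956 = 899
75–89: 1100 × 0.924 = 1016
90+: 290 × 0.942 + 380 × 0.256 = 273 + 97 = 370
Net migration: 0–14 − 72 → 168; 15–29 − 72 → 633; 30–44 + 72 → 1141; 45–59 − 30 → 305; 60–74 + 70 → 969; 75–89 + 10 → 1026; 90+ + 72 → 442
→ [168, 633, 1141, 305, 969, 1026, 442]
After projecting period 2:
Births: 633 × 0.139 = 88 ; 1141 × 0.246 = 281 → total 369
15–29: 168 × 0.979 = 164
30–44: 633 × 0.963 = 610
45–59: 1141 × 0.956 = 1091
60–74: 305 × 0.956 = 292
75–89: 969 × 0.924 = 895
90+: 1026 × 0.942 + 442 × 0.256 = 966 + 113 = 1079
Net migration: 0–14 − 72 → 297; 15–29 − 72 → 92; 30–44 + 72 → 682; 45–59 − 30 → 1061; 60–74 + 70 → 362; 75–89 + 10 → 905; 90+ + 72 → 1151
→ [297, 92, 682, 1061, 362, 905, 1151]
After projecting period 3:
Births: 92 × 0.139 = 13 ; 682 × 0.246 = 168 → total 181
15–29: 297 × 0.979 = 291
30–44: 92 × 0.963 = 89
45–59: 682 × 0.956 = 652
60–74: 1061 × 0.956 = 1014
75–89: 362 × 0.924 = 334
90+: 905 × 0.942 + 1151 × 0.256 = 853 + 295 = 1148
Net migration: 0–14 − 72 → 109; 15–29 − 72 → 219; 30–44 + 72 → 161; 45–59 − 30 → 622; 60–74 + 70 → 1084; 75–89 + 10 → 344; 90+ + 72 → 1220
→ [109, 219, 161, 622, 1084, 344, 1220]
Scenario A total after 3 periods: 3759
Scenario B projection —
After projecting period 1:
Births: 1110 × 0.109 = 121 ; 350 × 0.246 = 86 → total 207
15–29: 720 × 0.979 = 705
30–44: 1110 × 0.963 = 1069
45–59: 350 × 0.956 = 335
60–74: 940 × 0.956 = 899
75–89: 1100 × 0.924 = 1016
90+: 290 × 0.942 + 380 × 0.256 = 273 + 97 = 370
Net migration: 0–14 − 72 → 135; 15–29 − 72 → 633; 30–44 + 72 → 1141; 45–59 − 30 → 305; 60–74 + 70 → 969; 75–89 + 10 → 1026; 90+ + 72 → 442
→ [135, 633, 1141, 305, 969, 1026, 442]
After projecting period 2:
Births: 633 × 0.109 = 69 ; 1141 × 0.246 = 281 → total 350
15–29: 135 × 0.979 = 132
30–44: 633 × 0.963 = 610
45–59: 1141 × 0.956 = 1091
60–74: 305 × 0.956 = 292
75–89: 969 × 0.924 = 895
90+: 1026 × 0.942 + 442 × 0.256 = 966 + 113 = 1079
Net migration: 0–14 − 72 → 278; 15–29 − 72 → 60; 30–44 + 72 → 682; 45–59 − 30 → 1061; 60–74 + 70 → 362; 75–89 + 10 → 905; 90+ + 72 → 1151
→ [278, 60, 682, 1061, 362, 905, 1151]
After projecting period 3:
Births: 60 × 0.109 = 7 ; 682 × 0.246 = 168 → total 175
15–29: 278 × 0.979 = 272
30–44: 60 × 0.963 = 58
45–59: 682 × 0.956 = 652
60–74: 1061 × 0.956 = 1014
75–89: 362 × 0.924 = 334
90+: 905 × 0.942 + 1151 × 0.256 = 853 + 295 = 1148
Net migration: 0–14 − 72 → 103; 15–29 − 72 → 200; 30–44 + 72 → 130; 45–59 − 30 → 622; 60–74 + 70 → 1084; 75–89 + 10 → 344; 90+ + 72 → 1220
→ [103, 200, 130, 622, 1084, 344, 1220]
Scenario B total after 3 periods: 3703
Difference B − A = 3703 − 3759 = -56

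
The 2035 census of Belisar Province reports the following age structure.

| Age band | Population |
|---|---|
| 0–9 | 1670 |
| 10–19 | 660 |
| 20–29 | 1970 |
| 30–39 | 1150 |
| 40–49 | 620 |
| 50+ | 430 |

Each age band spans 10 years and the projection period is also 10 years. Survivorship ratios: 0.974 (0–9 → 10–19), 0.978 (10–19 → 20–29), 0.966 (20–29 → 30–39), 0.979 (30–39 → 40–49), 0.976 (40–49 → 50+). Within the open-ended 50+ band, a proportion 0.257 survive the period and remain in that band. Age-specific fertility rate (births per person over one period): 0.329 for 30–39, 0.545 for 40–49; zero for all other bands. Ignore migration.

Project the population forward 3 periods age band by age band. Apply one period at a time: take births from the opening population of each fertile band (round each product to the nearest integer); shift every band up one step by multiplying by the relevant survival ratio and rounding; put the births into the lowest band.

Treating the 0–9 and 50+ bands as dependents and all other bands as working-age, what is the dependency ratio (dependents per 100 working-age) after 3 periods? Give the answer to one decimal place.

[period 1]
Births: 1150 * 0.329 = 378, 620 * 0.545 = 338 — total 716
10–19: 1670 * 0.974 = 1627
20–29: 660 * 0.978 = 645
30–39: 1970 * 0.966 = 1903
40–49: 1150 * 0.979 = 1126
50+: 620 * 0.976 + 430 * 0.257 = 605 + 111 = 716
Giving 716 / 1627 / 645 / 1903 / 1126 / 716.
[period 2]
Births: 1903 * 0.329 = 626, 1126 * 0.545 = 614 — total 1240
10–19: 716 * 0.974 = 697
20–29: 1627 * 0.978 = 1591
30–39: 645 * 0.966 = 623
40–49: 1903 * 0.979 = 1863
50+: 1126 * 0.976 + 716 * 0.257 = 1099 + 184 = 1283
Giving 1240 / 697 / 1591 / 623 / 1863 / 1283.
[period 3]
Births: 623 * 0.329 = 205, 1863 * 0.545 = 1015 — total 1220
10–19: 1240 * 0.974 = 1208
20–29: 697 * 0.978 = 682
30–39: 1591 * 0.966 = 1537
40–49: 623 * 0.979 = 610
50+: 1863 * 0.976 + 1283 * 0.257 = 1818 + 330 = 2148
Giving 1220 / 1208 / 682 / 1537 / 610 / 2148.
Dependents (band 0–9 + band 50+) = 1220 + 2148 = 3368; working-age = 4037; ratio = 3368/4037 × 100 = 83.4

83.4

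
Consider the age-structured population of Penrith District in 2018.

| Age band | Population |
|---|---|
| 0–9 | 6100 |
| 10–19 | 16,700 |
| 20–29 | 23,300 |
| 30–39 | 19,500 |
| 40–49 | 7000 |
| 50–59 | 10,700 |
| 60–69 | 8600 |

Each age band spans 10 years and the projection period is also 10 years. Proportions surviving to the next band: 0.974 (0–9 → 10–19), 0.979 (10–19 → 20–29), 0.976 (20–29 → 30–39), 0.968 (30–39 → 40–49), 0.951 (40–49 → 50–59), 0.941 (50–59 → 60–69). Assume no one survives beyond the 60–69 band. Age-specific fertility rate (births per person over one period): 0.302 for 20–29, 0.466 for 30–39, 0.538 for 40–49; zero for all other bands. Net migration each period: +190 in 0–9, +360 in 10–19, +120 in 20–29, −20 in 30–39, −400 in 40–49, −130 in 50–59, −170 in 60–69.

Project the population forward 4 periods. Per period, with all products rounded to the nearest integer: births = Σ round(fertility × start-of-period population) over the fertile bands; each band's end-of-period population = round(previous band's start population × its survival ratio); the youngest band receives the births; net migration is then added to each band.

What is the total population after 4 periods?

121030

Call the groups 1 to 7, youngest first.
— Period 1 —
Births: 23300 × 0.302 = 7037, 19500 × 0.466 = 9087, 7000 × 0.538 = 3766 ⇒ total 19890
Group 2: 6100 × 0.974 = 5941
Group 3: 16700 × 0.979 = 16349
Group 4: 23300 × 0.976 = 22741
Group 5: 19500 × 0.968 = 18876
Group 6: 7000 × 0.951 = 6657
Group 7: 10700 × 0.941 = 10069
Net migration: Group 1 + 190 → 20080; Group 2 + 360 → 6301; Group 3 + 120 → 16469; Group 4 − 20 → 22721; Group 5 − 400 → 18476; Group 6 − 130 → 6527; Group 7 − 170 → 9899
Giving 20080 / 6301 / 16469 / 22721 / 18476 / 6527 / 9899.
— Period 2 —
Births: 16469 × 0.302 = 4974, 22721 × 0.466 = 10588, 18476 × 0.538 = 9940 ⇒ total 25502
Group 2: 20080 × 0.974 = 19558
Group 3: 6301 × 0.979 = 6169
Group 4: 16469 × 0.976 = 16074
Group 5: 22721 × 0.968 = 21994
Group 6: 18476 × 0.951 = 17571
Group 7: 6527 × 0.941 = 6142
Net migration: Group 1 + 190 → 25692; Group 2 + 360 → 19918; Group 3 + 120 → 6289; Group 4 − 20 → 16054; Group 5 − 400 → 21594; Group 6 − 130 → 17441; Group 7 − 170 → 5972
Giving 25692 / 19918 / 6289 / 16054 / 21594 / 17441 / 5972.
— Period 3 —
Births: 6289 × 0.302 = 1899, 16054 × 0.466 = 7481, 21594 × 0.538 = 11618 ⇒ total 20998
Group 2: 25692 × 0.974 = 25024
Group 3: 19918 × 0.979 = 19500
Group 4: 6289 × 0.976 = 6138
Group 5: 16054 × 0.968 = 15540
Group 6: 21594 × 0.951 = 20536
Group 7: 17441 × 0.941 = 16412
Net migration: Group 1 + 190 → 21188; Group 2 + 360 → 25384; Group 3 + 120 → 19620; Group 4 − 20 → 6118; Group 5 − 400 → 15140; Group 6 − 130 → 20406; Group 7 − 170 → 16242
Giving 21188 / 25384 / 19620 / 6118 / 15140 / 20406 / 16242.
— Period 4 —
Births: 19620 × 0.302 = 5925, 6118 × 0.466 = 2851, 15140 × 0.538 = 8145 ⇒ total 16921
Group 2: 21188 × 0.974 = 20637
Group 3: 25384 × 0.979 = 24851
Group 4: 19620 × 0.976 = 19149
Group 5: 6118 × 0.968 = 5922
Group 6: 15140 × 0.951 = 14398
Group 7: 20406 × 0.941 = 19202
Net migration: Group 1 + 190 → 17111; Group 2 + 360 → 20997; Group 3 + 120 → 24971; Group 4 − 20 → 19129; Group 5 − 400 → 5522; Group 6 − 130 → 14268; Group 7 − 170 → 19032
Giving 17111 / 20997 / 24971 / 19129 / 5522 / 14268 / 19032.
Total after period 4: 17111 + 20997 + 24971 + 19129 + 5522 + 14268 + 19032 = 121030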